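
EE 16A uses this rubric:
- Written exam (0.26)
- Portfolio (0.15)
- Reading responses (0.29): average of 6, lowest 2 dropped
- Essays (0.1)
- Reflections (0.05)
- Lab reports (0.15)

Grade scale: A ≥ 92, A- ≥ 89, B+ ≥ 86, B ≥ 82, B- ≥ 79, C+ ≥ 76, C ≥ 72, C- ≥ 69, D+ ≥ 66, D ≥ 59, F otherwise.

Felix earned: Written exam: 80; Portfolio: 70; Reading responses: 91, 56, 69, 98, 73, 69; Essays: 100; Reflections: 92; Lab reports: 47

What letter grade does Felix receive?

Reading responses: drop 56, 69 → average of remaining 4 = 331/4 = 82.75
Weighted total:
  Written exam 80 × 0.26 = 20.8
  Portfolio 70 × 0.15 = 10.5
  Reading responses 82.75 × 0.29 = 23.9975
  Essays 100 × 0.1 = 10
  Reflections 92 × 0.05 = 4.6
  Lab reports 47 × 0.15 = 7.05
Sum = 76.9475
76.9475 is ≥ 76 and < 79 → C+

C+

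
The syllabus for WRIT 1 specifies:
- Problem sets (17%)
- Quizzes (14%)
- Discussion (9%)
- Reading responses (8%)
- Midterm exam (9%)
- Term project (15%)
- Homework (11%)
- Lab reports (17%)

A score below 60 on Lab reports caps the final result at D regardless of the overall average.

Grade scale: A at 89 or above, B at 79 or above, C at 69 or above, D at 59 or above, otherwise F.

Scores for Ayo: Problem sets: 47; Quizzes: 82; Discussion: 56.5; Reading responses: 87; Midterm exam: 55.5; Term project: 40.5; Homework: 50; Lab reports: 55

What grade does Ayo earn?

F

Lab reports score 55 < 60: minimum not met.
Weighted total:
  Problem sets 47 × 0.17 = 7.99
  Quizzes 82 × 0.14 = 11.48
  Discussion 56.5 × 0.09 = 5.085
  Reading responses 87 × 0.08 = 6.96
  Midterm exam 55.5 × 0.09 = 4.995
  Term project 40.5 × 0.15 = 6.075
  Homework 50 × 0.11 = 5.5
  Lab reports 55 × 0.17 = 9.35
Sum = 57.435
57.435 would be F; cap at D applies → F.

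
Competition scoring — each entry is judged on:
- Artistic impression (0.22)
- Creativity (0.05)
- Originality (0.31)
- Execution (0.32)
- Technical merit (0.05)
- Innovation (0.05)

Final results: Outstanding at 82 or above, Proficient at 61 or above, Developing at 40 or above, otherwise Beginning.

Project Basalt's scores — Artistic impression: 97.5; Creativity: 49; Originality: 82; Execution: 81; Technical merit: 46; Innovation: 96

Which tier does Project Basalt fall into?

Outstanding

Weighted total:
  Artistic impression 97.5 × 0.22 = 21.45
  Creativity 49 × 0.05 = 2.45
  Originality 82 × 0.31 = 25.42
  Execution 81 × 0.32 = 25.92
  Technical merit 46 × 0.05 = 2.3
  Innovation 96 × 0.05 = 4.8
Sum = 82.34
82.34 ≥ 82 → Outstanding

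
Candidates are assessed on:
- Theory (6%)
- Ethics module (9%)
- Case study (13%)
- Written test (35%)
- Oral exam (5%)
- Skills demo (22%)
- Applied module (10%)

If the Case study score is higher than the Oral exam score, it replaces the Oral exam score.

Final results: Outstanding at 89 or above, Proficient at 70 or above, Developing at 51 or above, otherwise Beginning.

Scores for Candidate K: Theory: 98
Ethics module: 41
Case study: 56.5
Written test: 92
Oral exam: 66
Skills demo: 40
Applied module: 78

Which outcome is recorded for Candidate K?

Case study (56.5) ≤ Oral exam (66), so Oral exam stays at 66.
Weighted total:
  Theory 98 × 0.06 = 5.88
  Ethics module 41 × 0.09 = 3.69
  Case study 56.5 × 0.13 = 7.345
  Written test 92 × 0.35 = 32.2
  Oral exam 66 × 0.05 = 3.3
  Skills demo 40 × 0.22 = 8.8
  Applied module 78 × 0.1 = 7.8
Sum = 69.015
69.015 is ≥ 51 and < 70 → Developing

Developing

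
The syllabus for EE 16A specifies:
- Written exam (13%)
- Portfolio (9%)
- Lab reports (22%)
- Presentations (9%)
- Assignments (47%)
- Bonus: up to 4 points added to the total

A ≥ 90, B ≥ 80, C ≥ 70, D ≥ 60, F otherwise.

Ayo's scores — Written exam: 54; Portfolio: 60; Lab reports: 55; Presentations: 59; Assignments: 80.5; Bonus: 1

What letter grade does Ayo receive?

D

Weighted total:
  Written exam 54 × 0.13 = 7.02
  Portfolio 60 × 0.09 = 5.4
  Lab reports 55 × 0.22 = 12.1
  Presentations 59 × 0.09 = 5.31
  Assignments 80.5 × 0.47 = 37.835
Sum = 67.665
Bonus: 67.665 + 1 = 68.665
68.665 is ≥ 60 and < 70 → D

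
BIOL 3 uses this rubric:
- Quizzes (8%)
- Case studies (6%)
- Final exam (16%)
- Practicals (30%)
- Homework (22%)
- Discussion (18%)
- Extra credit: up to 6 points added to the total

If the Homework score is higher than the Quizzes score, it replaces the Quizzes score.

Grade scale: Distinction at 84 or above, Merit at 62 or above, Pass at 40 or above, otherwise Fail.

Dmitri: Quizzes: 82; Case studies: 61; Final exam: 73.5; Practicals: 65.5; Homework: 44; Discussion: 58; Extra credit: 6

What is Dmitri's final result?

Merit

Homework (44) ≤ Quizzes (82), so Quizzes stays at 82.
Weighted total:
  Quizzes 82 × 0.08 = 6.56
  Case studies 61 × 0.06 = 3.66
  Final exam 73.5 × 0.16 = 11.76
  Practicals 65.5 × 0.3 = 19.65
  Homework 44 × 0.22 = 9.68
  Discussion 58 × 0.18 = 10.44
Sum = 61.75
Extra credit: 61.75 + 6 = 67.75
67.75 is ≥ 62 and < 84 → Merit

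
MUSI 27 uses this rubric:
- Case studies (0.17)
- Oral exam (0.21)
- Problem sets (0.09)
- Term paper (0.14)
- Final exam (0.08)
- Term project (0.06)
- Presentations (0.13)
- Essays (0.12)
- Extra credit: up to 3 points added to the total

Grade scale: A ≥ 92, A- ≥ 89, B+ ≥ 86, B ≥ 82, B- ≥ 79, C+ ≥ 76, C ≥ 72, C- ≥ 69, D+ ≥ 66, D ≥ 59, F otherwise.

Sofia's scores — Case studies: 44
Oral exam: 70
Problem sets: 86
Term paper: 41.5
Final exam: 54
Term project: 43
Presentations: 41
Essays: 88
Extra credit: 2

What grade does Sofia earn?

D

Weighted total:
  Case studies 44 × 0.17 = 7.48
  Oral exam 70 × 0.21 = 14.7
  Problem sets 86 × 0.09 = 7.74
  Term paper 41.5 × 0.14 = 5.81
  Final exam 54 × 0.08 = 4.32
  Term project 43 × 0.06 = 2.58
  Presentations 41 × 0.13 = 5.33
  Essays 88 × 0.12 = 10.56
Sum = 58.52
Extra credit: 58.52 + 2 = 60.52
60.52 is ≥ 59 and < 66 → D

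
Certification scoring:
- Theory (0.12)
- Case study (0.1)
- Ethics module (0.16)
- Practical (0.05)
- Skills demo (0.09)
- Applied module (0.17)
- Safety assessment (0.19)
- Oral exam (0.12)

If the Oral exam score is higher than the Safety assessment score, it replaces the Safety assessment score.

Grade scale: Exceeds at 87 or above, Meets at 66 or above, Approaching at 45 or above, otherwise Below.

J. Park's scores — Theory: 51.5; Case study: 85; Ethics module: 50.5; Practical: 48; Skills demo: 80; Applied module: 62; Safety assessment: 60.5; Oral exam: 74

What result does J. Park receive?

Oral exam (74) > Safety assessment (60.5), so Safety assessment counts as 74.
Weighted total:
  Theory 51.5 × 0.12 = 6.18
  Case study 85 × 0.1 = 8.5
  Ethics module 50.5 × 0.16 = 8.08
  Practical 48 × 0.05 = 2.4
  Skills demo 80 × 0.09 = 7.2
  Applied module 62 × 0.17 = 10.54
  Safety assessment 74 × 0.19 = 14.06
  Oral exam 74 × 0.12 = 8.88
Sum = 65.84
65.84 is ≥ 45 and < 66 → Approaching

Approaching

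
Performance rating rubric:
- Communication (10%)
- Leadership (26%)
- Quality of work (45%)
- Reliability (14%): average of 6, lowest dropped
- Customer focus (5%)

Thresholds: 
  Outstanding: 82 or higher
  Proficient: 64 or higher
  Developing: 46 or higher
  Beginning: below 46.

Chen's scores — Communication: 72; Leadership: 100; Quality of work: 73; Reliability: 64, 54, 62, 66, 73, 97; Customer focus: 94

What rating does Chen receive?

Reliability: drop 54 → average of remaining 5 = 362/5 = 72.4
Weighted total:
  Communication 72 × 0.1 = 7.2
  Leadership 100 × 0.26 = 26
  Quality of work 73 × 0.45 = 32.85
  Reliability 72.4 × 0.14 = 10.136
  Customer focus 94 × 0.05 = 4.7
Sum = 80.886
80.886 is ≥ 64 and < 82 → Proficient

Proficient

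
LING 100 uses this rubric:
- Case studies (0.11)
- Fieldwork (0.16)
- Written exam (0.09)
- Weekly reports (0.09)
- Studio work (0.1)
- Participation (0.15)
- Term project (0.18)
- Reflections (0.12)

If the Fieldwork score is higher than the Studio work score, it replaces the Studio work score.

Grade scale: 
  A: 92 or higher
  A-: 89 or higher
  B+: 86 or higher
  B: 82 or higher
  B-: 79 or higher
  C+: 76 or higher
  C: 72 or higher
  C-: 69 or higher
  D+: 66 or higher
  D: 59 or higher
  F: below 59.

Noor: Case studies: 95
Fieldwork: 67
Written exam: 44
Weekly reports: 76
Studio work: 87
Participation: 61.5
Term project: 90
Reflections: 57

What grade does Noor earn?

Fieldwork (67) ≤ Studio work (87), so Studio work stays at 87.
Weighted total:
  Case studies 95 × 0.11 = 10.45
  Fieldwork 67 × 0.16 = 10.72
  Written exam 44 × 0.09 = 3.96
  Weekly reports 76 × 0.09 = 6.84
  Studio work 87 × 0.1 = 8.7
  Participation 61.5 × 0.15 = 9.225
  Term project 90 × 0.18 = 16.2
  Reflections 57 × 0.12 = 6.84
Sum = 72.935
72.935 is ≥ 72 and < 76 → C

C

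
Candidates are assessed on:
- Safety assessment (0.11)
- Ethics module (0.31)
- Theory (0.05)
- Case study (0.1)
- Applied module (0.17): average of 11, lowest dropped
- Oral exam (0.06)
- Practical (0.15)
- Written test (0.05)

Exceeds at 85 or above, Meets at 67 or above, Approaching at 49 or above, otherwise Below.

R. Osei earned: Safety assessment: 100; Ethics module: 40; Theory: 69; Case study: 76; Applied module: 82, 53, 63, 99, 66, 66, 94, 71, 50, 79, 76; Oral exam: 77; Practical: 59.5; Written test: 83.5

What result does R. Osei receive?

Applied module: drop 50 → average of remaining 10 = 749/10 = 74.9
Weighted total:
  Safety assessment 100 × 0.11 = 11
  Ethics module 40 × 0.31 = 12.4
  Theory 69 × 0.05 = 3.45
  Case study 76 × 0.1 = 7.6
  Applied module 74.9 × 0.17 = 12.733
  Oral exam 77 × 0.06 = 4.62
  Practical 59.5 × 0.15 = 8.925
  Written test 83.5 × 0.05 = 4.175
Sum = 64.903
64.903 is ≥ 49 and < 67 → Approaching

Approaching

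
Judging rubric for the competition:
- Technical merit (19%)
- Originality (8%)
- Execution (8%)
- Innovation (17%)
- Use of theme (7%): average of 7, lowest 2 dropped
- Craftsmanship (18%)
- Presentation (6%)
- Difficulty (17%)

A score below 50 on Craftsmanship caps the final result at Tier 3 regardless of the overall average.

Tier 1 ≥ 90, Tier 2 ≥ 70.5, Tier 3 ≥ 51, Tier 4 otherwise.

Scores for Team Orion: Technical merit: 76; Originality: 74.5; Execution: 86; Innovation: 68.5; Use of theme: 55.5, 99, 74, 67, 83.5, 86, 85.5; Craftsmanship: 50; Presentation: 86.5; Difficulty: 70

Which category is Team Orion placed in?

Tier 2

Use of theme: drop 55.5, 67 → average of remaining 5 = 428/5 = 85.6
Craftsmanship score 50 ≥ 50: minimum met.
Weighted total:
  Technical merit 76 × 0.19 = 14.44
  Originality 74.5 × 0.08 = 5.96
  Execution 86 × 0.08 = 6.88
  Innovation 68.5 × 0.17 = 11.645
  Use of theme 85.6 × 0.07 = 5.992
  Craftsmanship 50 × 0.18 = 9
  Presentation 86.5 × 0.06 = 5.19
  Difficulty 70 × 0.17 = 11.9
Sum = 71.007
71.007 is ≥ 70.5 and < 90 → Tier 2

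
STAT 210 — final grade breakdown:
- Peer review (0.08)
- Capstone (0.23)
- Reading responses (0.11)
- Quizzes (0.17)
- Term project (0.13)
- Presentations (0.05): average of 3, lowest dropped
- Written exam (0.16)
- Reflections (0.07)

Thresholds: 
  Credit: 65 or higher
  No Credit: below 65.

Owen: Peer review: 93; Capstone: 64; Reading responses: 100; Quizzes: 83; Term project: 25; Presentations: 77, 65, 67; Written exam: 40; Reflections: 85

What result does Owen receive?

Credit

Presentations: drop 65 → average of remaining 2 = 144/2 = 72
Weighted total:
  Peer review 93 × 0.08 = 7.44
  Capstone 64 × 0.23 = 14.72
  Reading responses 100 × 0.11 = 11
  Quizzes 83 × 0.17 = 14.11
  Term project 25 × 0.13 = 3.25
  Presentations 72 × 0.05 = 3.6
  Written exam 40 × 0.16 = 6.4
  Reflections 85 × 0.07 = 5.95
Sum = 66.47
66.47 ≥ 65 → Credit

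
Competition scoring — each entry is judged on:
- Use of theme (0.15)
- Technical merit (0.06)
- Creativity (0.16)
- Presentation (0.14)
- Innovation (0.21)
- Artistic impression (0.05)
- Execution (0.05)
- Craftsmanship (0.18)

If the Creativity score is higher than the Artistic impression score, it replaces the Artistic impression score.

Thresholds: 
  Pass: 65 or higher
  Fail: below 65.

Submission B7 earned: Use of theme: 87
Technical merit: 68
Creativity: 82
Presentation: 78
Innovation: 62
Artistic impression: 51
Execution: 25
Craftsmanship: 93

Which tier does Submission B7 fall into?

Pass

Creativity (82) > Artistic impression (51), so Artistic impression counts as 82.
Weighted total:
  Use of theme 87 × 0.15 = 13.05
  Technical merit 68 × 0.06 = 4.08
  Creativity 82 × 0.16 = 13.12
  Presentation 78 × 0.14 = 10.92
  Innovation 62 × 0.21 = 13.02
  Artistic impression 82 × 0.05 = 4.1
  Execution 25 × 0.05 = 1.25
  Craftsmanship 93 × 0.18 = 16.74
Sum = 76.28
76.28 ≥ 65 → Pass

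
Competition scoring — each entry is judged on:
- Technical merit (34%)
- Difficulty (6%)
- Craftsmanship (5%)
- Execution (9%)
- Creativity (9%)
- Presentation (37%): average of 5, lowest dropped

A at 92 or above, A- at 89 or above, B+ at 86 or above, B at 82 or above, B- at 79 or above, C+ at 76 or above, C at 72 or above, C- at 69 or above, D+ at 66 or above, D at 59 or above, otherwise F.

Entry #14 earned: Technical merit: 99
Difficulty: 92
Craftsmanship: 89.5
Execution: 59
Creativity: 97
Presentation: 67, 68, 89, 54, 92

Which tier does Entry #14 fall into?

Presentation: drop 54 → average of remaining 4 = 316/4 = 79
Weighted total:
  Technical merit 99 × 0.34 = 33.66
  Difficulty 92 × 0.06 = 5.52
  Craftsmanship 89.5 × 0.05 = 4.475
  Execution 59 × 0.09 = 5.31
  Creativity 97 × 0.09 = 8.73
  Presentation 79 × 0.37 = 29.23
Sum = 86.925
86.925 is ≥ 86 and < 89 → B+

B+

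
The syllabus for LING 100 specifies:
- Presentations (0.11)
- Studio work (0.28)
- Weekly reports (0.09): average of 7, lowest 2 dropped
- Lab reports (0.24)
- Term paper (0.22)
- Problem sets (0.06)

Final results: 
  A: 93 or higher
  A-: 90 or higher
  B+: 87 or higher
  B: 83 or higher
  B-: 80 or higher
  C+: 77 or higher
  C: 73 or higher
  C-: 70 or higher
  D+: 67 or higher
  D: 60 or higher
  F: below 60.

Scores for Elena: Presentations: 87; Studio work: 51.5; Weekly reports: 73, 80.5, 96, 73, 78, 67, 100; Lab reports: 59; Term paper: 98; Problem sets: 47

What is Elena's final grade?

Weekly reports: drop 67, 73 → average of remaining 5 = 427.5/5 = 85.5
Weighted total:
  Presentations 87 × 0.11 = 9.57
  Studio work 51.5 × 0.28 = 14.42
  Weekly reports 85.5 × 0.09 = 7.695
  Lab reports 59 × 0.24 = 14.16
  Term paper 98 × 0.22 = 21.56
  Problem sets 47 × 0.06 = 2.82
Sum = 70.225
70.225 is ≥ 70 and < 73 → C-

C-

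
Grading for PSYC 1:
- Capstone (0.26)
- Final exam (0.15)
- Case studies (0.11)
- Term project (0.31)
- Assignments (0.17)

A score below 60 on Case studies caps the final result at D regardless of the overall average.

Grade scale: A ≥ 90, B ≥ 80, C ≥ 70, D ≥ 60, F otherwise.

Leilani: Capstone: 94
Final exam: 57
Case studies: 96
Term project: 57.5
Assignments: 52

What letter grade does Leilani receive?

C

Case studies score 96 ≥ 60: minimum met.
Weighted total:
  Capstone 94 × 0.26 = 24.44
  Final exam 57 × 0.15 = 8.55
  Case studies 96 × 0.11 = 10.56
  Term project 57.5 × 0.31 = 17.825
  Assignments 52 × 0.17 = 8.84
Sum = 70.215
70.215 is ≥ 70 and < 80 → C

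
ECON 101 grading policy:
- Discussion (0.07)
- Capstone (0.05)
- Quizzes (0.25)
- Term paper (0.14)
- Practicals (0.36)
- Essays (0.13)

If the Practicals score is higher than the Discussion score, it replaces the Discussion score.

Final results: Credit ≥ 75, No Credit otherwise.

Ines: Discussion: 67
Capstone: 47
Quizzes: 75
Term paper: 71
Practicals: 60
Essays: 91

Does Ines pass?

No Credit

Practicals (60) ≤ Discussion (67), so Discussion stays at 67.
Weighted total:
  Discussion 67 × 0.07 = 4.69
  Capstone 47 × 0.05 = 2.35
  Quizzes 75 × 0.25 = 18.75
  Term paper 71 × 0.14 = 9.94
  Practicals 60 × 0.36 = 21.6
  Essays 91 × 0.13 = 11.83
Sum = 69.16
69.16 < 75 → No Credit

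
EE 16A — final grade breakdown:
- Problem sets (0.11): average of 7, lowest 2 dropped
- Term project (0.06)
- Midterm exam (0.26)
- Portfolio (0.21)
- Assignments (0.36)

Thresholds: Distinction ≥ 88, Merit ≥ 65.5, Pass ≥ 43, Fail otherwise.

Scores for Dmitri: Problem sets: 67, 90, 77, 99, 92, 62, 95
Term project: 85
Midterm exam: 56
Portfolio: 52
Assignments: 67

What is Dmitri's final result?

Pass

Problem sets: drop 62, 67 → average of remaining 5 = 453/5 = 90.6
Weighted total:
  Problem sets 90.6 × 0.11 = 9.966
  Term project 85 × 0.06 = 5.1
  Midterm exam 56 × 0.26 = 14.56
  Portfolio 52 × 0.21 = 10.92
  Assignments 67 × 0.36 = 24.12
Sum = 64.666
64.666 is ≥ 43 and < 65.5 → Pass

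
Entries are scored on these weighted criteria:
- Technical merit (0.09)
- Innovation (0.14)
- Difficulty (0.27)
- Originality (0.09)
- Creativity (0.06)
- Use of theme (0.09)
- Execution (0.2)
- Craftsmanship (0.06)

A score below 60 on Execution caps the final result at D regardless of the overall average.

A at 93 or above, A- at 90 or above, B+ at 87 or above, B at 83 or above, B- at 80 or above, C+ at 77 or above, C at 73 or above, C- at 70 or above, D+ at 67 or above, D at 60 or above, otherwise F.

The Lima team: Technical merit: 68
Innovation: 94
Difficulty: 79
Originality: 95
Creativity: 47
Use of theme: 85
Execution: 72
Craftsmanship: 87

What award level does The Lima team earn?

C+

Execution score 72 ≥ 60: minimum met.
Weighted total:
  Technical merit 68 × 0.09 = 6.12
  Innovation 94 × 0.14 = 13.16
  Difficulty 79 × 0.27 = 21.33
  Originality 95 × 0.09 = 8.55
  Creativity 47 × 0.06 = 2.82
  Use of theme 85 × 0.09 = 7.65
  Execution 72 × 0.2 = 14.4
  Craftsmanship 87 × 0.06 = 5.22
Sum = 79.25
79.25 is ≥ 77 and < 80 → C+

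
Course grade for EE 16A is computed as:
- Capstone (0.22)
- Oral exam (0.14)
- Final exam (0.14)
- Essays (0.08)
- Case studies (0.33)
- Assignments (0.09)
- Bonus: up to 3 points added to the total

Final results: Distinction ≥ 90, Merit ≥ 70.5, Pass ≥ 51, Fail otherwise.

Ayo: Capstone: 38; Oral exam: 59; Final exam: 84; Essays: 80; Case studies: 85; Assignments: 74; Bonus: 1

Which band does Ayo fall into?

Weighted total:
  Capstone 38 × 0.22 = 8.36
  Oral exam 59 × 0.14 = 8.26
  Final exam 84 × 0.14 = 11.76
  Essays 80 × 0.08 = 6.4
  Case studies 85 × 0.33 = 28.05
  Assignments 74 × 0.09 = 6.66
Sum = 69.49
Bonus: 69.49 + 1 = 70.49
70.49 is ≥ 51 and < 70.5 → Pass

Pass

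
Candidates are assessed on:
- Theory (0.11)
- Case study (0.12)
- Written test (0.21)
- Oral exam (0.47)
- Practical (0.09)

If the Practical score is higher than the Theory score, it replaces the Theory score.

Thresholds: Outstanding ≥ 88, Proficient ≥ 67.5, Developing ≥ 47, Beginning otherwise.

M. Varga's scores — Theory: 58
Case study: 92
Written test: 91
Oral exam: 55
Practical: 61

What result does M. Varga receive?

Proficient

Practical (61) > Theory (58), so Theory counts as 61.
Weighted total:
  Theory 61 × 0.11 = 6.71
  Case study 92 × 0.12 = 11.04
  Written test 91 × 0.21 = 19.11
  Oral exam 55 × 0.47 = 25.85
  Practical 61 × 0.09 = 5.49
Sum = 68.2
68.2 is ≥ 67.5 and < 88 → Proficient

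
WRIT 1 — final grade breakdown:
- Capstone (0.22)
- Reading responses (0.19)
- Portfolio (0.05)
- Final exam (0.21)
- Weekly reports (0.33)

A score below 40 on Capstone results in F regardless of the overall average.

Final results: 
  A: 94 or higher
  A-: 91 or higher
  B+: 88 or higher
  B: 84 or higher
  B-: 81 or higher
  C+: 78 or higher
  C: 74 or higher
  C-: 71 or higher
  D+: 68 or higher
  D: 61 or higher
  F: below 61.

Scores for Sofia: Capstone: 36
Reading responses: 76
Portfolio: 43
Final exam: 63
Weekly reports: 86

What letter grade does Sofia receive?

F

Capstone score 36 < 40: minimum not met.
Weighted total:
  Capstone 36 × 0.22 = 7.92
  Reading responses 76 × 0.19 = 14.44
  Portfolio 43 × 0.05 = 2.15
  Final exam 63 × 0.21 = 13.23
  Weekly reports 86 × 0.33 = 28.38
Sum = 66.12
Because the Capstone minimum was not met, the result is F.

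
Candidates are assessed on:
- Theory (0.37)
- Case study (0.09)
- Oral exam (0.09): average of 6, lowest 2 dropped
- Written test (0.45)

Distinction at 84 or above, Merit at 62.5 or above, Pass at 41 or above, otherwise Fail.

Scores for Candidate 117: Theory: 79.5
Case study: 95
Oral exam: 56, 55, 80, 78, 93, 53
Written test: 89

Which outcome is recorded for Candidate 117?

Oral exam: drop 53, 55 → average of remaining 4 = 307/4 = 76.75
Weighted total:
  Theory 79.5 × 0.37 = 29.415
  Case study 95 × 0.09 = 8.55
  Oral exam 76.75 × 0.09 = 6.9075
  Written test 89 × 0.45 = 40.05
Sum = 84.9225
84.9225 ≥ 84 → Distinction

Distinction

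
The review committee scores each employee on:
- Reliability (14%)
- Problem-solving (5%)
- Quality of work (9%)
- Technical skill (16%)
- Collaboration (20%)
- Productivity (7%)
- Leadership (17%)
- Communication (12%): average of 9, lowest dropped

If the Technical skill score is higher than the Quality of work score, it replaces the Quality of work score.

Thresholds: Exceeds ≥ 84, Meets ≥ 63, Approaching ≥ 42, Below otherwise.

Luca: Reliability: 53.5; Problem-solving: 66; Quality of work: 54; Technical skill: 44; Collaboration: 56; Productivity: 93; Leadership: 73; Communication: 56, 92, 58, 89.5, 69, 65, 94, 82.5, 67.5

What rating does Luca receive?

Approaching

Communication: drop 56 → average of remaining 8 = 617.5/8 = 77.1875
Technical skill (44) ≤ Quality of work (54), so Quality of work stays at 54.
Weighted total:
  Reliability 53.5 × 0.14 = 7.49
  Problem-solving 66 × 0.05 = 3.3
  Quality of work 54 × 0.09 = 4.86
  Technical skill 44 × 0.16 = 7.04
  Collaboration 56 × 0.2 = 11.2
  Productivity 93 × 0.07 = 6.51
  Leadership 73 × 0.17 = 12.41
  Communication 77.1875 × 0.12 = 9.2625
Sum = 62.0725
62.0725 is ≥ 42 and < 63 → Approaching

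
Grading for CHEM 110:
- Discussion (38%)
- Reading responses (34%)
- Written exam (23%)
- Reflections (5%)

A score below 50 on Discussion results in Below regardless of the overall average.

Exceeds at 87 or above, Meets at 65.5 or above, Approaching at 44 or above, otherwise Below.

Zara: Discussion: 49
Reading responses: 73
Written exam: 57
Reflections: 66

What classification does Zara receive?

Below

Discussion score 49 < 50: minimum not met.
Weighted total:
  Discussion 49 × 0.38 = 18.62
  Reading responses 73 × 0.34 = 24.82
  Written exam 57 × 0.23 = 13.11
  Reflections 66 × 0.05 = 3.3
Sum = 59.85
Because the Discussion minimum was not met, the result is Below.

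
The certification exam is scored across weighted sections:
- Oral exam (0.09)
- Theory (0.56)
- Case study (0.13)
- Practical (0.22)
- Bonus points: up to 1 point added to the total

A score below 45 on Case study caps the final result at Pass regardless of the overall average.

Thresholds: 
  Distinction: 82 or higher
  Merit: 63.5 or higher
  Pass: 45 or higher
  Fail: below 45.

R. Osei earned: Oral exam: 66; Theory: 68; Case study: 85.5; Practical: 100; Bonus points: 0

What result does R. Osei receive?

Case study score 85.5 ≥ 45: minimum met.
Weighted total:
  Oral exam 66 × 0.09 = 5.94
  Theory 68 × 0.56 = 38.08
  Case study 85.5 × 0.13 = 11.115
  Practical 100 × 0.22 = 22
Sum = 77.135
Bonus points: 77.135 + 0 = 77.135
77.135 is ≥ 63.5 and < 82 → Merit

Merit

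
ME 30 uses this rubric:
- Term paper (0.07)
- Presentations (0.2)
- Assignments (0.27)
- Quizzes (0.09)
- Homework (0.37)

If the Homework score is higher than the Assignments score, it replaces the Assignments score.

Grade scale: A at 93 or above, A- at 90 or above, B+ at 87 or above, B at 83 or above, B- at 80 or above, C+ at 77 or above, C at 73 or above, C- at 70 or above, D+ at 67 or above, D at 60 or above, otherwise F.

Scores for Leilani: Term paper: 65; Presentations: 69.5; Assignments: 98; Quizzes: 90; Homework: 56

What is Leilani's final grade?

C

Homework (56) ≤ Assignments (98), so Assignments stays at 98.
Weighted total:
  Term paper 65 × 0.07 = 4.55
  Presentations 69.5 × 0.2 = 13.9
  Assignments 98 × 0.27 = 26.46
  Quizzes 90 × 0.09 = 8.1
  Homework 56 × 0.37 = 20.72
Sum = 73.73
73.73 is ≥ 73 and < 77 → C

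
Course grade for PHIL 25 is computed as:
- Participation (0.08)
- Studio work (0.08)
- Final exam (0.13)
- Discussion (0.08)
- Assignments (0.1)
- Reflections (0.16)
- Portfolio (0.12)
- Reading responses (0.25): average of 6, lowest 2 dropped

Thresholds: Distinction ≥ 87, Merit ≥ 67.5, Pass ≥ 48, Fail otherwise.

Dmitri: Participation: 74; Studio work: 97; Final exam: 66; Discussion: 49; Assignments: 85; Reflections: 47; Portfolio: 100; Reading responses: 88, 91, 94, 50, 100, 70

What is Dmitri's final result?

Reading responses: drop 50, 70 → average of remaining 4 = 373/4 = 93.25
Weighted total:
  Participation 74 × 0.08 = 5.92
  Studio work 97 × 0.08 = 7.76
  Final exam 66 × 0.13 = 8.58
  Discussion 49 × 0.08 = 3.92
  Assignments 85 × 0.1 = 8.5
  Reflections 47 × 0.16 = 7.52
  Portfolio 100 × 0.12 = 12
  Reading responses 93.25 × 0.25 = 23.3125
Sum = 77.5125
77.5125 is ≥ 67.5 and < 87 → Merit

Merit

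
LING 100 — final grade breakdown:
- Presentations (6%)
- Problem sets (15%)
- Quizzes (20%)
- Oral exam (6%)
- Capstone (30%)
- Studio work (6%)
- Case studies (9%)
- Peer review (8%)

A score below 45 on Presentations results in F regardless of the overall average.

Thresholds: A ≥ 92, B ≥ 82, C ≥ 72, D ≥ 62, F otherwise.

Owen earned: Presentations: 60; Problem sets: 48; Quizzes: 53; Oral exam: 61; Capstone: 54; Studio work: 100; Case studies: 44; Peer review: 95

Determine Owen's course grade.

F

Presentations score 60 ≥ 45: minimum met.
Weighted total:
  Presentations 60 × 0.06 = 3.6
  Problem sets 48 × 0.15 = 7.2
  Quizzes 53 × 0.2 = 10.6
  Oral exam 61 × 0.06 = 3.66
  Capstone 54 × 0.3 = 16.2
  Studio work 100 × 0.06 = 6
  Case studies 44 × 0.09 = 3.96
  Peer review 95 × 0.08 = 7.6
Sum = 58.82
58.82 < 62 → F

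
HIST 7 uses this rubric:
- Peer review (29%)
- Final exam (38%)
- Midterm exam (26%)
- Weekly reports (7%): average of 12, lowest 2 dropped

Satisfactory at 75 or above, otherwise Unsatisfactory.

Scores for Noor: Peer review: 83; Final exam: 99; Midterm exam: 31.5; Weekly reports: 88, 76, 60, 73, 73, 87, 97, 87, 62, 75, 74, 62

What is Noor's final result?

Weekly reports: drop 60, 62 → average of remaining 10 = 792/10 = 79.2
Weighted total:
  Peer review 83 × 0.29 = 24.07
  Final exam 99 × 0.38 = 37.62
  Midterm exam 31.5 × 0.26 = 8.19
  Weekly reports 79.2 × 0.07 = 5.544
Sum = 75.424
75.424 ≥ 75 → Satisfactory

Satisfactory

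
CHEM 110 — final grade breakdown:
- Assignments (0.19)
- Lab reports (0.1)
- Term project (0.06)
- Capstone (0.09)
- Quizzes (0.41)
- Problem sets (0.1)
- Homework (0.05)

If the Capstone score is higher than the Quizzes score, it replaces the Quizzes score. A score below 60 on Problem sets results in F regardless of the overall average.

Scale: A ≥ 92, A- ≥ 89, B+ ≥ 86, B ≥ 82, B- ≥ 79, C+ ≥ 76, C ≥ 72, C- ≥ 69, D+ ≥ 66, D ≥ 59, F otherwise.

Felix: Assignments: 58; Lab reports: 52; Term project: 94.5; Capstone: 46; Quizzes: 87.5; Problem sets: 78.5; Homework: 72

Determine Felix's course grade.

Capstone (46) ≤ Quizzes (87.5), so Quizzes stays at 87.5.
Problem sets score 78.5 ≥ 60: minimum met.
Weighted total:
  Assignments 58 × 0.19 = 11.02
  Lab reports 52 × 0.1 = 5.2
  Term project 94.5 × 0.06 = 5.67
  Capstone 46 × 0.09 = 4.14
  Quizzes 87.5 × 0.41 = 35.875
  Problem sets 78.5 × 0.1 = 7.85
  Homework 72 × 0.05 = 3.6
Sum = 73.355
73.355 is ≥ 72 and < 76 → C

C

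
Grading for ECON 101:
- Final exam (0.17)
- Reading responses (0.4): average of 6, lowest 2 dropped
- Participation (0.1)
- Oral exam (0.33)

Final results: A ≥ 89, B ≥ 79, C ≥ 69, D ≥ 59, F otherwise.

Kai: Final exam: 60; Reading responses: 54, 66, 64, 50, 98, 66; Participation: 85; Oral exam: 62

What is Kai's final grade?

Reading responses: drop 50, 54 → average of remaining 4 = 294/4 = 73.5
Weighted total:
  Final exam 60 × 0.17 = 10.2
  Reading responses 73.5 × 0.4 = 29.4
  Participation 85 × 0.1 = 8.5
  Oral exam 62 × 0.33 = 20.46
Sum = 68.56
68.56 is ≥ 59 and < 69 → D

D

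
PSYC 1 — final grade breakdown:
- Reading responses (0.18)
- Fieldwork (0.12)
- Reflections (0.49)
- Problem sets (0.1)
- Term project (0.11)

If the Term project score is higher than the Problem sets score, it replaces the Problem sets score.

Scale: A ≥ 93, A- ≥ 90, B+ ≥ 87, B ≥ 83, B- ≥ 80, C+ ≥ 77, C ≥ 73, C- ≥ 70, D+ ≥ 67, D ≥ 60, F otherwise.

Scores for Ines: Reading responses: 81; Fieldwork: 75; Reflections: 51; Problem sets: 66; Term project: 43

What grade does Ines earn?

Term project (43) ≤ Problem sets (66), so Problem sets stays at 66.
Weighted total:
  Reading responses 81 × 0.18 = 14.58
  Fieldwork 75 × 0.12 = 9
  Reflections 51 × 0.49 = 24.99
  Problem sets 66 × 0.1 = 6.6
  Term project 43 × 0.11 = 4.73
Sum = 59.9
59.9 < 60 → F

F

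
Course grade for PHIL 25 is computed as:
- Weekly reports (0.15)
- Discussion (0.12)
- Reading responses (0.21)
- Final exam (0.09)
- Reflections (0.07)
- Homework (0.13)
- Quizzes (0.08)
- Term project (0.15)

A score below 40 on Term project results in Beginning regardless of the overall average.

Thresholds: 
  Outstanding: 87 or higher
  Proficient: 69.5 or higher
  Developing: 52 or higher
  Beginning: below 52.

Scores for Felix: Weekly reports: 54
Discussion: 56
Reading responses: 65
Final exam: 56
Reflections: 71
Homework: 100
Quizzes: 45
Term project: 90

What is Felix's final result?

Developing

Term project score 90 ≥ 40: minimum met.
Weighted total:
  Weekly reports 54 × 0.15 = 8.1
  Discussion 56 × 0.12 = 6.72
  Reading responses 65 × 0.21 = 13.65
  Final exam 56 × 0.09 = 5.04
  Reflections 71 × 0.07 = 4.97
  Homework 100 × 0.13 = 13
  Quizzes 45 × 0.08 = 3.6
  Term project 90 × 0.15 = 13.5
Sum = 68.58
68.58 is ≥ 52 and < 69.5 → Developing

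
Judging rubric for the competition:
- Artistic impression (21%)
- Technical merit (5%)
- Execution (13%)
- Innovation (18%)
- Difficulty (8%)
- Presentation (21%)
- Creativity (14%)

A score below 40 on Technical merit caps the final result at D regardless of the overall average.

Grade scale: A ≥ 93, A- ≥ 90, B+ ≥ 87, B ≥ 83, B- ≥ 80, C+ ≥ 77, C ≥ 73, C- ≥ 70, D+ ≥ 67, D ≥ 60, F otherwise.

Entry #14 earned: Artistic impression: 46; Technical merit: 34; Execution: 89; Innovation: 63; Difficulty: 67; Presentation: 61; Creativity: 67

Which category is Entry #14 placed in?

D

Technical merit score 34 < 40: minimum not met.
Weighted total:
  Artistic impression 46 × 0.21 = 9.66
  Technical merit 34 × 0.05 = 1.7
  Execution 89 × 0.13 = 11.57
  Innovation 63 × 0.18 = 11.34
  Difficulty 67 × 0.08 = 5.36
  Presentation 61 × 0.21 = 12.81
  Creativity 67 × 0.14 = 9.38
Sum = 61.82
61.82 would be D; cap at D applies → D.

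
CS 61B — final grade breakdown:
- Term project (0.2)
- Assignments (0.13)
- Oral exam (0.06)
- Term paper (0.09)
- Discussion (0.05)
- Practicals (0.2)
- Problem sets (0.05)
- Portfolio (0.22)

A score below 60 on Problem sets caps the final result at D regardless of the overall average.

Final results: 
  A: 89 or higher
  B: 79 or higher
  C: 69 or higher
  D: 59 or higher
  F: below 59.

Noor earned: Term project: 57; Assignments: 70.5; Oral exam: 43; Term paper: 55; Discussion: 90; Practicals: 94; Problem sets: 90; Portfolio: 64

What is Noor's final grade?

Problem sets score 90 ≥ 60: minimum met.
Weighted total:
  Term project 57 × 0.2 = 11.4
  Assignments 70.5 × 0.13 = 9.165
  Oral exam 43 × 0.06 = 2.58
  Term paper 55 × 0.09 = 4.95
  Discussion 90 × 0.05 = 4.5
  Practicals 94 × 0.2 = 18.8
  Problem sets 90 × 0.05 = 4.5
  Portfolio 64 × 0.22 = 14.08
Sum = 69.975
69.975 is ≥ 69 and < 79 → C

C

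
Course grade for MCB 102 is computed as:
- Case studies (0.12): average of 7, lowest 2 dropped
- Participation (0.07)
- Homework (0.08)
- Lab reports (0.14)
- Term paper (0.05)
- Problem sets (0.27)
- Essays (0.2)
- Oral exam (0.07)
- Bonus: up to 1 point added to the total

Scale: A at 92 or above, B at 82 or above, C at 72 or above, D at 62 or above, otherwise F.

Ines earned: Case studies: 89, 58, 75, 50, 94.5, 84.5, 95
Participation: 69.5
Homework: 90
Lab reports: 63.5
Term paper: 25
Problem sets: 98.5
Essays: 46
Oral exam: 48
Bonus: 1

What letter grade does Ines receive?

C

Case studies: drop 50, 58 → average of remaining 5 = 438/5 = 87.6
Weighted total:
  Case studies 87.6 × 0.12 = 10.512
  Participation 69.5 × 0.07 = 4.865
  Homework 90 × 0.08 = 7.2
  Lab reports 63.5 × 0.14 = 8.89
  Term paper 25 × 0.05 = 1.25
  Problem sets 98.5 × 0.27 = 26.595
  Essays 46 × 0.2 = 9.2
  Oral exam 48 × 0.07 = 3.36
Sum = 71.872
Bonus: 71.872 + 1 = 72.872
72.872 is ≥ 72 and < 82 → C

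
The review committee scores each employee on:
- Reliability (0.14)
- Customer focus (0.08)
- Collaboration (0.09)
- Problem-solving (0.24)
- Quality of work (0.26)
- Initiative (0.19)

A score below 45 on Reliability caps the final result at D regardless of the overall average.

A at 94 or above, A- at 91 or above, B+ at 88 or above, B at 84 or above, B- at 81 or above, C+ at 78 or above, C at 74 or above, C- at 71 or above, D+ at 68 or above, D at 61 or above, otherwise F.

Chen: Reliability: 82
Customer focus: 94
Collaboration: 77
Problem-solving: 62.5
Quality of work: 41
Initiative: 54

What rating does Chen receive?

D

Reliability score 82 ≥ 45: minimum met.
Weighted total:
  Reliability 82 × 0.14 = 11.48
  Customer focus 94 × 0.08 = 7.52
  Collaboration 77 × 0.09 = 6.93
  Problem-solving 62.5 × 0.24 = 15
  Quality of work 41 × 0.26 = 10.66
  Initiative 54 × 0.19 = 10.26
Sum = 61.85
61.85 is ≥ 61 and < 68 → D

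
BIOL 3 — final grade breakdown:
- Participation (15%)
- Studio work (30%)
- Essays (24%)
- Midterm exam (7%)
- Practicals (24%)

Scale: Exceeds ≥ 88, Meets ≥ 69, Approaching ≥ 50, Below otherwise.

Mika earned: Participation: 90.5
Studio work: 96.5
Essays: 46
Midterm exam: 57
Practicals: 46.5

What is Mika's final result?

Approaching

Weighted total:
  Participation 90.5 × 0.15 = 13.575
  Studio work 96.5 × 0.3 = 28.95
  Essays 46 × 0.24 = 11.04
  Midterm exam 57 × 0.07 = 3.99
  Practicals 46.5 × 0.24 = 11.16
Sum = 68.715
68.715 is ≥ 50 and < 69 → Approaching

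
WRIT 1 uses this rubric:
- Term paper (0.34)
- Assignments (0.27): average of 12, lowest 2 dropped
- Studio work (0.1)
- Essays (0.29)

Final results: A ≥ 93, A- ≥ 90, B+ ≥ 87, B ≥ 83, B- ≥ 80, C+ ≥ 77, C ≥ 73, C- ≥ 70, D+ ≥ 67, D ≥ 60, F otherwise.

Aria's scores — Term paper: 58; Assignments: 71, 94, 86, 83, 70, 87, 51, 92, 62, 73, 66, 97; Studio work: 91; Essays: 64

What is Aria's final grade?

Assignments: drop 51, 62 → average of remaining 10 = 819/10 = 81.9
Weighted total:
  Term paper 58 × 0.34 = 19.72
  Assignments 81.9 × 0.27 = 22.113
  Studio work 91 × 0.1 = 9.1
  Essays 64 × 0.29 = 18.56
Sum = 69.493
69.493 is ≥ 67 and < 70 → D+

D+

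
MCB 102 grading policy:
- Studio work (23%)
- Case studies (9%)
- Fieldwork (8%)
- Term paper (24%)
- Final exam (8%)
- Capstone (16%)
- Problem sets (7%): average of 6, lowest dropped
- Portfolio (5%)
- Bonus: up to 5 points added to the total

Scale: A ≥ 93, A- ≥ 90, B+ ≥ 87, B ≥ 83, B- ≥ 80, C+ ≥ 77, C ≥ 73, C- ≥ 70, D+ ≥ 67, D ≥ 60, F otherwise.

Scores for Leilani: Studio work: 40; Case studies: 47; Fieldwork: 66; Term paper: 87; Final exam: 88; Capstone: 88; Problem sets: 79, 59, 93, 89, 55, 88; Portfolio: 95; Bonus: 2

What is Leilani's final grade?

Problem sets: drop 55 → average of remaining 5 = 408/5 = 81.6
Weighted total:
  Studio work 40 × 0.23 = 9.2
  Case studies 47 × 0.09 = 4.23
  Fieldwork 66 × 0.08 = 5.28
  Term paper 87 × 0.24 = 20.88
  Final exam 88 × 0.08 = 7.04
  Capstone 88 × 0.16 = 14.08
  Problem sets 81.6 × 0.07 = 5.712
  Portfolio 95 × 0.05 = 4.75
Sum = 71.172
Bonus: 71.172 + 2 = 73.172
73.172 is ≥ 73 and < 77 → C

C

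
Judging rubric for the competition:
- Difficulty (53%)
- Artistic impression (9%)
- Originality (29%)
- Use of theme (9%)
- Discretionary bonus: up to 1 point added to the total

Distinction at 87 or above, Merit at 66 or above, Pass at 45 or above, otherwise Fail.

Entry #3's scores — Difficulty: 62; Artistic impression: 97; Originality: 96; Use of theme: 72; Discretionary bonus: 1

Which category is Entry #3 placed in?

Merit

Weighted total:
  Difficulty 62 × 0.53 = 32.86
  Artistic impression 97 × 0.09 = 8.73
  Originality 96 × 0.29 = 27.84
  Use of theme 72 × 0.09 = 6.48
Sum = 75.91
Discretionary bonus: 75.91 + 1 = 76.91
76.91 is ≥ 66 and < 87 → Merit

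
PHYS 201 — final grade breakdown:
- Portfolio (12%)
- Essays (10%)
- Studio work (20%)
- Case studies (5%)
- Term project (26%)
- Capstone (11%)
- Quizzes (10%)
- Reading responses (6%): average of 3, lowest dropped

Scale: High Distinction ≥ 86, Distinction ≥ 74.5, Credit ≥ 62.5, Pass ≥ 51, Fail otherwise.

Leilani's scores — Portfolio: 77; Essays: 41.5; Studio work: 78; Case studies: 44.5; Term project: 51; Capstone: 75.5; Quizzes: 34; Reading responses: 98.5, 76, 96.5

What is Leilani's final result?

Pass

Reading responses: drop 76 → average of remaining 2 = 195/2 = 97.5
Weighted total:
  Portfolio 77 × 0.12 = 9.24
  Essays 41.5 × 0.1 = 4.15
  Studio work 78 × 0.2 = 15.6
  Case studies 44.5 × 0.05 = 2.225
  Term project 51 × 0.26 = 13.26
  Capstone 75.5 × 0.11 = 8.305
  Quizzes 34 × 0.1 = 3.4
  Reading responses 97.5 × 0.06 = 5.85
Sum = 62.03
62.03 is ≥ 51 and < 62.5 → Pass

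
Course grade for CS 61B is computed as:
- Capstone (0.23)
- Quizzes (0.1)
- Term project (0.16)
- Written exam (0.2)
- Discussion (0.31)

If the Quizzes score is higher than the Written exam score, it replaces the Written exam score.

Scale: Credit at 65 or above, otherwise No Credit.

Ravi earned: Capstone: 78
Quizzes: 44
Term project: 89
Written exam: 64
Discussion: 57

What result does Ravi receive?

Credit

Quizzes (44) ≤ Written exam (64), so Written exam stays at 64.
Weighted total:
  Capstone 78 × 0.23 = 17.94
  Quizzes 44 × 0.1 = 4.4
  Term project 89 × 0.16 = 14.24
  Written exam 64 × 0.2 = 12.8
  Discussion 57 × 0.31 = 17.67
Sum = 67.05
67.05 ≥ 65 → Credit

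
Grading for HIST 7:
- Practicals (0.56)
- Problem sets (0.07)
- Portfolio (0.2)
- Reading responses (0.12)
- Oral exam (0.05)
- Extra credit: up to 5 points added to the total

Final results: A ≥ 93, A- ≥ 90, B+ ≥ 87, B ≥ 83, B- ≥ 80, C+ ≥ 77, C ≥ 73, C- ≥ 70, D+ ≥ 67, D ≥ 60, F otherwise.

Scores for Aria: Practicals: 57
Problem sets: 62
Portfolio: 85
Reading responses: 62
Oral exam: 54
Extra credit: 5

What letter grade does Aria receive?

Weighted total:
  Practicals 57 × 0.56 = 31.92
  Problem sets 62 × 0.07 = 4.34
  Portfolio 85 × 0.2 = 17
  Reading responses 62 × 0.12 = 7.44
  Oral exam 54 × 0.05 = 2.7
Sum = 63.4
Extra credit: 63.4 + 5 = 68.4
68.4 is ≥ 67 and < 70 → D+

D+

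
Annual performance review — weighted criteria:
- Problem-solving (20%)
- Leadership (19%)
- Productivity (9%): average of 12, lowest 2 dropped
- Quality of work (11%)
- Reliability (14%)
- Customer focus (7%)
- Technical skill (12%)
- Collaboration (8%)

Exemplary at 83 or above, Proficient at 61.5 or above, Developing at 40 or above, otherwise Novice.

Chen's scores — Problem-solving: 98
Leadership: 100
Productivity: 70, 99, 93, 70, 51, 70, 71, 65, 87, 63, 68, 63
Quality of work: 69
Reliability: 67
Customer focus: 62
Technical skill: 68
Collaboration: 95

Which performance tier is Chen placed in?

Productivity: drop 51, 63 → average of remaining 10 = 756/10 = 75.6
Weighted total:
  Problem-solving 98 × 0.2 = 19.6
  Leadership 100 × 0.19 = 19
  Productivity 75.6 × 0.09 = 6.804
  Quality of work 69 × 0.11 = 7.59
  Reliability 67 × 0.14 = 9.38
  Customer focus 62 × 0.07 = 4.34
  Technical skill 68 × 0.12 = 8.16
  Collaboration 95 × 0.08 = 7.6
Sum = 82.474
82.474 is ≥ 61.5 and < 83 → Proficient

Proficient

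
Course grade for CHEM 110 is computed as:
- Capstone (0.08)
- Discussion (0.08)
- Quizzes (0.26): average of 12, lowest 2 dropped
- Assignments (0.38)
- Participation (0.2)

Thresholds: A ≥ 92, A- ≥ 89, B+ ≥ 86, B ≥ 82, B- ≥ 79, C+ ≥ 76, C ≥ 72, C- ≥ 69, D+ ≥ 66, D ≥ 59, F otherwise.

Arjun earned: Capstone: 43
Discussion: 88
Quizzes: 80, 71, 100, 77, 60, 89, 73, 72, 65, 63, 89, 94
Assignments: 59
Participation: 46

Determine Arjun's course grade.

Quizzes: drop 60, 63 → average of remaining 10 = 810/10 = 81
Weighted total:
  Capstone 43 × 0.08 = 3.44
  Discussion 88 × 0.08 = 7.04
  Quizzes 81 × 0.26 = 21.06
  Assignments 59 × 0.38 = 22.42
  Participation 46 × 0.2 = 9.2
Sum = 63.16
63.16 is ≥ 59 and < 66 → D

D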